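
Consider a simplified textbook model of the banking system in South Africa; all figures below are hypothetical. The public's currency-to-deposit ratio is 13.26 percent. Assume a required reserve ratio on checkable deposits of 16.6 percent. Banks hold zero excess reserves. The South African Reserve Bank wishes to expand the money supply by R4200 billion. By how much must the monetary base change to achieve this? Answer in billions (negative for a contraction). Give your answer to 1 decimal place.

R1107.3 billion

The money multiplier is m = (1 + c) / (rr + c) = (1 + 0.1326) / (0.166 + 0.1326) ≈ 3.793034.
ΔMB = ΔM / m = (+4200) / 3.793034 ≈ 1107.293 billion.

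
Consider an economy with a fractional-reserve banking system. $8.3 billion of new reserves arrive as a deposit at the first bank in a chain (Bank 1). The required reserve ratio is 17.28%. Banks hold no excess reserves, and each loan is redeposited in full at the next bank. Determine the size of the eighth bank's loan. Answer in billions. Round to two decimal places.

$1.82 billion

Each bank lends a fraction (1 − rr) = 0.8272 of the deposit it receives, so Bank 8 receives 8.3·0.8272^7 and lends 8.3·0.8272^8 ≈ 1.8195 billion.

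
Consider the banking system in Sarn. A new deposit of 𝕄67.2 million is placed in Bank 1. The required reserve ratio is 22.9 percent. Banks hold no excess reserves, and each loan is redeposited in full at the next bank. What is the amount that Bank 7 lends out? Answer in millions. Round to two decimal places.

Each bank lends a fraction (1 − rr) = 0.7710 of the deposit it receives, so Bank 7 receives 67.2·0.7710^6 and lends 67.2·0.7710^7 ≈ 10.8830 million.

𝕄10.88 million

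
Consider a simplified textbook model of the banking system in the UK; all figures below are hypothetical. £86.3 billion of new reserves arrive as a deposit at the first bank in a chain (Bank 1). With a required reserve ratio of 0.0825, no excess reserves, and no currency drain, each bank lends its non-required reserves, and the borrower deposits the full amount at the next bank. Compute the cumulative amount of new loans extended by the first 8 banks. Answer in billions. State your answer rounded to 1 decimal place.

Bank i lends (1 − rr)^i of the original deposit: Bank 1 lends 86.3·0.9175 ≈ 79.1803, Bank 2 lends 86.3·0.9175² ≈ 72.6479, and so on.
Summing a geometric series: total = 86.3·[0.9175·(1 − 0.9175^8) / (1 − 0.9175)] ≈ 477.8000 billion.

£477.8 billion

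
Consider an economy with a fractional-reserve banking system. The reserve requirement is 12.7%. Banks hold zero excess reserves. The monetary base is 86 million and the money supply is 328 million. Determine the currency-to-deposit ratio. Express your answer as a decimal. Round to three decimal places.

Using m = M/MB = 328/86 ≈ 3.813953. From m = (1 + c)/(c + rr + e), rearranging gives 1 + c = m·(c + rr + e), so c·(1 − m) = m·(rr + e) − 1.
Hence c = [m·(rr + e) − 1]/(1 − m) = [3.813953 × (0.127 + 0) − 1] / (1 − 3.813953) ≈ 0.183240.

0.183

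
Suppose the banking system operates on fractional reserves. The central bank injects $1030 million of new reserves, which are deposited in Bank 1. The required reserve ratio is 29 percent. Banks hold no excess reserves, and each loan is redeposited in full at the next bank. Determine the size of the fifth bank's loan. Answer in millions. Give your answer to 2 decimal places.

$185.84 million

Each bank lends a fraction (1 − rr) = 0.7100 of the deposit it receives, so Bank 5 receives 1030·0.7100^4 and lends 1030·0.7100^5 ≈ 185.8356 million.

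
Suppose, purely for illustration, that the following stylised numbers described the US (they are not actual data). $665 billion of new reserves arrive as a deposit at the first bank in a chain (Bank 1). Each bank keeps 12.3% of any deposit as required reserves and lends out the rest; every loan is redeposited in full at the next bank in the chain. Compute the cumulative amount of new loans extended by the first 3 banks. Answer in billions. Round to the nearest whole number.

$1543 billion

Bank i lends (1 − rr)^i of the original deposit: Bank 1 lends 665·0.8770 = 583.2050, Bank 2 lends 665·0.8770² ≈ 511.4708, and so on.
Summing a geometric series: total = 665·[0.8770·(1 − 0.8770^3) / (1 − 0.8770)] ≈ 1543.2357 billion.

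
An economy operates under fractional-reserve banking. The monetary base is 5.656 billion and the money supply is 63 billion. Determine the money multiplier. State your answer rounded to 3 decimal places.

11.139

The money multiplier is m = M / MB = 63 / 5.656 ≈ 11.13861.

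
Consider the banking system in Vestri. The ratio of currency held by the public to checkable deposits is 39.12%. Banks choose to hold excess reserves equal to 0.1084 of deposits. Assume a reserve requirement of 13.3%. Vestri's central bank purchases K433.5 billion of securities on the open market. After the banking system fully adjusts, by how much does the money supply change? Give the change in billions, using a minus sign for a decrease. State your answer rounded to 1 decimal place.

K953.3 billion

The money multiplier is m = (1 + c) / (rr + e + c) = (1 + 0.3912) / (0.133 + 0.1084 + 0.3912) ≈ 2.19918.
The purchase adds 433.5 billion of base, so ΔM = m × ΔMB = 2.19918 × (+433.5) ≈ 953.3445 billion.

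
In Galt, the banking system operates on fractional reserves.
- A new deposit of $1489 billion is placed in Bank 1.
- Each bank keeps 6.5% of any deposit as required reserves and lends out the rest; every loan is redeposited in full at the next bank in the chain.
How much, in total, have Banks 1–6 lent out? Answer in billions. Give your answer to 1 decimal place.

Bank i lends (1 − rr)^i of the original deposit: Bank 1 lends 1489·0.9350 = 1392.2150, Bank 2 lends 1489·0.9350² ≈ 1301.7210, and so on.
Summing a geometric series: total = 1489·[0.9350·(1 − 0.9350^6) / (1 − 0.9350)] ≈ 7107.9350 billion.

$7107.9 billion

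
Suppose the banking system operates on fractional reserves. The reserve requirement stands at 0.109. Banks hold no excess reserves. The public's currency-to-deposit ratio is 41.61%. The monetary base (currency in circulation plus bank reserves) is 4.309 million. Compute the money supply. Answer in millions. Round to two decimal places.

The money multiplier is m = (1 + c) / (rr + c) = (1 + 0.4161) / (0.109 + 0.4161) ≈ 2.6968.
So M = m × MB = 2.6968 × 4.309 ≈ 11.6205 million.

11.62 million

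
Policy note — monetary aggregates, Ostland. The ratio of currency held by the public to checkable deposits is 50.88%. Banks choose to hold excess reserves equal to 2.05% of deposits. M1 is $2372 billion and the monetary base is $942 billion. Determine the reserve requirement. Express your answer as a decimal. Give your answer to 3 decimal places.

Using m = M/MB = 2372/942 ≈ 2.518047. Since m = (1 + c)/(c + rr + e), the denominator satisfies c + rr + e = (1 + c)/m = (1 + 0.5088) / 2.518047 ≈ 0.599195.
With c = 0.5088 and e = 0.0205, the reserve requirement is 0.599195 − 0.5088 − 0.0205 = 0.069895.

0.070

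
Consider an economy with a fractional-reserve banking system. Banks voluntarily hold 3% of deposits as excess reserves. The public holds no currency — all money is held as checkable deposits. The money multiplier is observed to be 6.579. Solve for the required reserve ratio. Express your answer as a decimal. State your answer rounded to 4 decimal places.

Using m = 6.579. Since m = (1 + c)/(c + rr + e), the denominator satisfies c + rr + e = (1 + c)/m = (1 + 0) / 6.579 ≈ 0.151999.
With c = 0 and e = 0.03, the required reserve ratio is 0.151999 − 0 − 0.03 = 0.121999.

0.1220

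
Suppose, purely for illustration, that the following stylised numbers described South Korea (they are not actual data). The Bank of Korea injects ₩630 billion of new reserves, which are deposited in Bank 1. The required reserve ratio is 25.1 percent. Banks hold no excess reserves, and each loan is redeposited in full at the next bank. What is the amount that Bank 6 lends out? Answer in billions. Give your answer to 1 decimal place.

Each bank lends a fraction (1 − rr) = 0.7490 of the deposit it receives, so Bank 6 receives 630·0.7490^5 and lends 630·0.7490^6 ≈ 111.2324 billion.

₩111.2 billion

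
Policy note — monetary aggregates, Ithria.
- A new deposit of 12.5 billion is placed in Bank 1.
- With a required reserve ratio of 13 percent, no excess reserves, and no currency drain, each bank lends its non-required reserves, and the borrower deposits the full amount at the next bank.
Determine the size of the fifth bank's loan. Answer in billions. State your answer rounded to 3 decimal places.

6.230 billion

Each bank lends a fraction (1 − rr) = 0.8700 of the deposit it receives, so Bank 5 receives 12.5·0.8700^4 and lends 12.5·0.8700^5 ≈ 6.2303 billion.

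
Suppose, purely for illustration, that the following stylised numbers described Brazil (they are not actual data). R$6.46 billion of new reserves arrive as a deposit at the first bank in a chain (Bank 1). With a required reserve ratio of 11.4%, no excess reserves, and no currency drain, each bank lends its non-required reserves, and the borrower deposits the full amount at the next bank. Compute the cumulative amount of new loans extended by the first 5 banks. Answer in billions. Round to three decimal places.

Bank i lends (1 − rr)^i of the original deposit: Bank 1 lends 6.46·0.8860 ≈ 5.7236, Bank 2 lends 6.46·0.8860² ≈ 5.0711, and so on.
Summing a geometric series: total = 6.46·[0.8860·(1 − 0.8860^5) / (1 − 0.8860)] ≈ 22.7953 billion.

R$22.795 billion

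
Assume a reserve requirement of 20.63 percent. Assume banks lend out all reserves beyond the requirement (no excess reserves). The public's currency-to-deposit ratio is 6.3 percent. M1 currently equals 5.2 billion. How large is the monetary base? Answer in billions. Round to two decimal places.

1.32 billion

The money multiplier is m = (1 + c) / (rr + c) = (1 + 0.063) / (0.2063 + 0.063) ≈ 3.9473.
MB = M / m = 5.2 / 3.9473 ≈ 1.3174 billion.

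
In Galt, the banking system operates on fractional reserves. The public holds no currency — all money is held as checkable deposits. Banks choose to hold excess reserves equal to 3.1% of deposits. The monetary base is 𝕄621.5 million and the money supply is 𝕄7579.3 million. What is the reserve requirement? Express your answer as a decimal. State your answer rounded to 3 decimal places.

Using m = M/MB = 7579.3/621.5 ≈ 12.195173. Since m = (1 + c)/(c + rr + e), the denominator satisfies c + rr + e = (1 + c)/m = (1 + 0) / 12.195173 ≈ 0.082000.
With c = 0 and e = 0.031, the reserve requirement is 0.082000 − 0 − 0.031 = 0.051.

0.051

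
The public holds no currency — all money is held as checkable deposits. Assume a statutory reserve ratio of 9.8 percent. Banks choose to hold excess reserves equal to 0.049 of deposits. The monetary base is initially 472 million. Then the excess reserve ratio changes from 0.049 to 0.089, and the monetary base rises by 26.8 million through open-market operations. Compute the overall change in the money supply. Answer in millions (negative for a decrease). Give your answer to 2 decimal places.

-543.50 million

Before: m₁ = 1 / (0.098 + 0.049) ≈ 6.802721, MB₁ = 472, so M₁ = 6.802721 × 472 ≈ 3210.8843 million.
After: m₂ = 1 / (0.098 + 0.089) ≈ 5.347594, MB₂ = 472 + 26.8 = 498.8, so M₂ = 5.347594 × 498.8 ≈ 2667.3799 million.
ΔM = M₂ − M₁ = 2667.3799 − 3210.8843 = -543.5044 million.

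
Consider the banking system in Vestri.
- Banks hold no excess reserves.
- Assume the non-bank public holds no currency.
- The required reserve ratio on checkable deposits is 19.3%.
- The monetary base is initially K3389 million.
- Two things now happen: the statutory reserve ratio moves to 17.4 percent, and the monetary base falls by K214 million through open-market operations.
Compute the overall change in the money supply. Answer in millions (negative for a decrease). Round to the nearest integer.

K688 million

Before: m₁ = 1 / (0.193) ≈ 5.18135, MB₁ = 3389, so M₁ = 5.18135 × 3389 ≈ 17559.5952 million.
After: m₂ = 1 / (0.174) ≈ 5.74713, MB₂ = 3389 − 214 = 3175, so M₂ = 5.74713 × 3175 ≈ 18247.1378 million.
ΔM = M₂ − M₁ = 18247.1378 − 17559.5952 = 687.5426 million.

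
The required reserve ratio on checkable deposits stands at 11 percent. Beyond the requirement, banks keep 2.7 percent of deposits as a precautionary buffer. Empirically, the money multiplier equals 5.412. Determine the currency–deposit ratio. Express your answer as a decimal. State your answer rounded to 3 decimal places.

Using m = 5.412. From m = (1 + c)/(c + rr + e), rearranging gives 1 + c = m·(c + rr + e), so c·(1 − m) = m·(rr + e) − 1.
Hence c = [m·(rr + e) − 1]/(1 − m) = [5.412 × (0.11 + 0.027) − 1] / (1 − 5.412) ≈ 0.058603.

0.059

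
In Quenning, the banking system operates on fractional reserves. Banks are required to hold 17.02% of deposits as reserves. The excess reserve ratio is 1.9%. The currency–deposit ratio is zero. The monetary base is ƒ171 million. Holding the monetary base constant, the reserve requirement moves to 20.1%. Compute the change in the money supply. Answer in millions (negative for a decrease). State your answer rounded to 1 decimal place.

Initially m₁ = 1 / (0.1702 + 0.019) ≈ 5.28541, so M₁ = 5.28541 × 171 ≈ 903.8051 million.
After the change m₂ = 1 / (0.201 + 0.019) ≈ 4.54545, so M₂ = 4.54545 × 171 ≈ 777.2719 million.
ΔM = M₂ − M₁ = 777.2719 − 903.8051 = -126.5332 million.

-126.5 million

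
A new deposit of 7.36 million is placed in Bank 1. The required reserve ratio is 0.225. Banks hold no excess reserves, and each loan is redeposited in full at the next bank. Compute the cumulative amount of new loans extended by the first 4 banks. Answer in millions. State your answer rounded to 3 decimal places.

16.206 million

Bank i lends (1 − rr)^i of the original deposit: Bank 1 lends 7.36·0.7750 = 5.7040, Bank 2 lends 7.36·0.7750² = 4.4206, and so on.
Summing a geometric series: total = 7.36·[0.7750·(1 − 0.7750^4) / (1 − 0.7750)] ≈ 16.2057 million.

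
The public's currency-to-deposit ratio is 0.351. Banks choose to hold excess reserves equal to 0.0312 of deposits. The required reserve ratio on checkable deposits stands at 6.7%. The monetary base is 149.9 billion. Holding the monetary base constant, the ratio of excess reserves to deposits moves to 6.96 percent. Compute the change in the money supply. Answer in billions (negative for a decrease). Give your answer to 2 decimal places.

-35.50 billion

Initially m₁ = (1 + 0.351) / (0.067 + 0.0312 + 0.351) ≈ 3.007569, so M₁ = 3.007569 × 149.9 ≈ 450.8346 billion.
After the change m₂ = (1 + 0.351) / (0.067 + 0.0696 + 0.351) ≈ 2.770714, so M₂ = 2.770714 × 149.9 ≈ 415.33 billion.
ΔM = M₂ − M₁ = 415.33 − 450.8346 = -35.5046 billion.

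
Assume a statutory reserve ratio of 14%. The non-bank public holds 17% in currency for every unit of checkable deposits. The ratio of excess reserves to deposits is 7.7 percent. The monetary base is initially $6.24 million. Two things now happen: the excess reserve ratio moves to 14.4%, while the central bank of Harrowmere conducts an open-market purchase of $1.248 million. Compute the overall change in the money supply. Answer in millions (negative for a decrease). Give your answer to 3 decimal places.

Before: m₁ = (1 + 0.17) / (0.14 + 0.077 + 0.17) ≈ 3.02326, MB₁ = 6.24, so M₁ = 3.02326 × 6.24 ≈ 18.8651 million.
After: m₂ = (1 + 0.17) / (0.14 + 0.144 + 0.17) ≈ 2.57709, MB₂ = 6.24 + 1.248 = 7.488, so M₂ = 2.57709 × 7.488 ≈ 19.2972 million.
ΔM = M₂ − M₁ = 19.2972 − 18.8651 = 0.4321 million.

$0.432 million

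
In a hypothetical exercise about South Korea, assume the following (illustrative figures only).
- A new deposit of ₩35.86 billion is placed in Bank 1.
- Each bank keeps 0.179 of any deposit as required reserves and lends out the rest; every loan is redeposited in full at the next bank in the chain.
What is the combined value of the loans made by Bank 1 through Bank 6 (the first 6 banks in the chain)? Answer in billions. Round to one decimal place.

Bank i lends (1 − rr)^i of the original deposit: Bank 1 lends 35.86·0.8210 ≈ 29.4411, Bank 2 lends 35.86·0.8210² ≈ 24.1711, and so on.
Summing a geometric series: total = 35.86·[0.8210·(1 − 0.8210^6) / (1 − 0.8210)] ≈ 114.1067 billion.

₩114.1 billion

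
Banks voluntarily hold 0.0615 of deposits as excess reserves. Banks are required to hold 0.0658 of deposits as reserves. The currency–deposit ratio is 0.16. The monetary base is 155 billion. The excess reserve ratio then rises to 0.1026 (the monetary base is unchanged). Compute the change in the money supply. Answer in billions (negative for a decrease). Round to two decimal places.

Initially m₁ = (1 + 0.16) / (0.0658 + 0.0615 + 0.16) ≈ 4.037591, so M₁ = 4.037591 × 155 ≈ 625.8266 billion.
After the change m₂ = (1 + 0.16) / (0.0658 + 0.1026 + 0.16) ≈ 3.532278, so M₂ = 3.532278 × 155 ≈ 547.5031 billion.
ΔM = M₂ − M₁ = 547.5031 − 625.8266 = -78.3235 billion.

-78.32 billion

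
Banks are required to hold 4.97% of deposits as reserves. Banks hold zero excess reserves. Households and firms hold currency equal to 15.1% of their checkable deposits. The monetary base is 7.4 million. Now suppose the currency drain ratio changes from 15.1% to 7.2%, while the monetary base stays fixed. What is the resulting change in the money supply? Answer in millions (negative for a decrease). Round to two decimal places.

22.74 million

Initially m₁ = (1 + 0.151) / (0.0497 + 0.151) ≈ 5.7349, so M₁ = 5.7349 × 7.4 ≈ 42.4383 million.
After the change m₂ = (1 + 0.072) / (0.0497 + 0.072) ≈ 8.8085, so M₂ = 8.8085 × 7.4 = 65.1829 million.
ΔM = M₂ − M₁ = 65.1829 − 42.4383 = 22.7446 million.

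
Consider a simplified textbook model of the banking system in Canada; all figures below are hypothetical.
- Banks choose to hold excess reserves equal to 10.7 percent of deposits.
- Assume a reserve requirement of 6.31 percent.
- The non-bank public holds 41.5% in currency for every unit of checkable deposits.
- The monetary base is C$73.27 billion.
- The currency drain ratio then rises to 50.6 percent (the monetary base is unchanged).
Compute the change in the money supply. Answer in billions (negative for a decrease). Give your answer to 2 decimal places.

-13.99 billion

Initially m₁ = (1 + 0.415) / (0.0631 + 0.107 + 0.415) ≈ 2.41839, so M₁ = 2.41839 × 73.27 ≈ 177.1954 billion.
After the change m₂ = (1 + 0.506) / (0.0631 + 0.107 + 0.506) ≈ 2.22748, so M₂ = 2.22748 × 73.27 ≈ 163.2075 billion.
ΔM = M₂ − M₁ = 163.2075 − 177.1954 = -13.9879 billion.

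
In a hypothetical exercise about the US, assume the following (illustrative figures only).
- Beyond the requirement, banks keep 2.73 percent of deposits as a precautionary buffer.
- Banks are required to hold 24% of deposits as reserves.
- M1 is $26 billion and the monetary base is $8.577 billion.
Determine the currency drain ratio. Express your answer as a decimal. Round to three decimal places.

Using m = M/MB = 26/8.577 ≈ 3.031363. From m = (1 + c)/(c + rr + e), rearranging gives 1 + c = m·(c + rr + e), so c·(1 − m) = m·(rr + e) − 1.
Hence c = [m·(rr + e) − 1]/(1 − m) = [3.031363 × (0.24 + 0.0273) − 1] / (1 − 3.031363) ≈ 0.093394.

0.093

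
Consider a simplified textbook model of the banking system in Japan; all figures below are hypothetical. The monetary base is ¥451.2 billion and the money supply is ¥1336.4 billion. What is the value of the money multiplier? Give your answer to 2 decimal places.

The money multiplier is m = M / MB = 1336.4 / 451.2 ≈ 2.96188.

2.96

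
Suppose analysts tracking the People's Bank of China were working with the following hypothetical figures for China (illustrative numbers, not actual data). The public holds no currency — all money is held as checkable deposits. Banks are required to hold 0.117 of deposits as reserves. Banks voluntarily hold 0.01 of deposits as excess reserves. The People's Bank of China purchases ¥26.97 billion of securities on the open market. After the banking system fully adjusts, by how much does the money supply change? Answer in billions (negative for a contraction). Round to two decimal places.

¥212.36 billion

The money multiplier is m = 1 / (rr + e) = 1 / (0.117 + 0.01) ≈ 7.87402.
The purchase adds 26.97 billion of base, so ΔM = m × ΔMB = 7.87402 × (+26.97) ≈ 212.3623 billion.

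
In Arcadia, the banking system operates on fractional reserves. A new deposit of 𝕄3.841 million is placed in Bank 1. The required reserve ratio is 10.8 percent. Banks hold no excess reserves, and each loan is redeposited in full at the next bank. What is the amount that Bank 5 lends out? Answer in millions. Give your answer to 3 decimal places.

Each bank lends a fraction (1 − rr) = 0.8920 of the deposit it receives, so Bank 5 receives 3.841·0.8920^4 and lends 3.841·0.8920^5 ≈ 2.1690 million.

𝕄2.169 million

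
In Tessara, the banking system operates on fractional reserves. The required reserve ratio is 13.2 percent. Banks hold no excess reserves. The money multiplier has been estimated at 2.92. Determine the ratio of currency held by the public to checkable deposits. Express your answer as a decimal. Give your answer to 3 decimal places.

0.320

Using m = 2.92. From m = (1 + c)/(c + rr + e), rearranging gives 1 + c = m·(c + rr + e), so c·(1 − m) = m·(rr + e) − 1.
Hence c = [m·(rr + e) − 1]/(1 − m) = [2.92 × (0.132 + 0) − 1] / (1 − 2.92) ≈ 0.320083.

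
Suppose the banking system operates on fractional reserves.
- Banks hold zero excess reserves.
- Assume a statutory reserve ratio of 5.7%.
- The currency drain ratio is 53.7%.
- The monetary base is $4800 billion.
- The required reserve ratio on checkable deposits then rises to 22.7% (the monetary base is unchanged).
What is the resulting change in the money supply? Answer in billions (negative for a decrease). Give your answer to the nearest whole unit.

-2764 billion

Initially m₁ = (1 + 0.537) / (0.057 + 0.537) ≈ 2.58754, so M₁ = 2.58754 × 4800 = 12420.192 billion.
After the change m₂ = (1 + 0.537) / (0.227 + 0.537) ≈ 2.01178, so M₂ = 2.01178 × 4800 = 9656.544 billion.
ΔM = M₂ − M₁ = 9656.544 − 12420.192 = -2763.648 billion.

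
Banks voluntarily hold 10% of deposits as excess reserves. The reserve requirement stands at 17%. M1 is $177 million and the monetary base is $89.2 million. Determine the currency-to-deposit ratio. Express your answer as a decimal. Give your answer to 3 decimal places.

0.472

Using m = M/MB = 177/89.2 ≈ 1.984305. From m = (1 + c)/(c + rr + e), rearranging gives 1 + c = m·(c + rr + e), so c·(1 − m) = m·(rr + e) − 1.
Hence c = [m·(rr + e) − 1]/(1 − m) = [1.984305 × (0.17 + 0.1) − 1] / (1 − 1.984305) ≈ 0.471640.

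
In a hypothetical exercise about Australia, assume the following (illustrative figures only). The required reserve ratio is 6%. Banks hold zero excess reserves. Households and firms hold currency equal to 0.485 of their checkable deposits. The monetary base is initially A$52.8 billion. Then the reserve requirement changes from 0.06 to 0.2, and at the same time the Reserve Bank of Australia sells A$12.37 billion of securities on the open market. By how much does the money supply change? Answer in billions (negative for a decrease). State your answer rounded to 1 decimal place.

-56.2 billion

Before: m₁ = (1 + 0.485) / (0.06 + 0.485) ≈ 2.7248, MB₁ = 52.8, so M₁ = 2.7248 × 52.8 ≈ 143.8694 billion.
After: m₂ = (1 + 0.485) / (0.2 + 0.485) ≈ 2.1679, MB₂ = 52.8 − 12.37 = 40.43, so M₂ = 2.1679 × 40.43 ≈ 87.6482 billion.
ΔM = M₂ − M₁ = 87.6482 − 143.8694 = -56.2212 billion.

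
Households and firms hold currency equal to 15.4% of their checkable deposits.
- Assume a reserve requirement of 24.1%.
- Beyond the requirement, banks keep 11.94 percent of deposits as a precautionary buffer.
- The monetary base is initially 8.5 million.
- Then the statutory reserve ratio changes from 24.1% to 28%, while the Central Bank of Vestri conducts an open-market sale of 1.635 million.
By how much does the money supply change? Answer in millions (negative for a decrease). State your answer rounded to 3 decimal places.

Before: m₁ = (1 + 0.154) / (0.241 + 0.1194 + 0.154) ≈ 2.24339, MB₁ = 8.5, so M₁ = 2.24339 × 8.5 ≈ 19.0688 million.
After: m₂ = (1 + 0.154) / (0.28 + 0.1194 + 0.154) ≈ 2.08529, MB₂ = 8.5 − 1.635 = 6.865, so M₂ = 2.08529 × 6.865 ≈ 14.3155 million.
ΔM = M₂ − M₁ = 14.3155 − 19.0688 = -4.7533 million.

-4.753 million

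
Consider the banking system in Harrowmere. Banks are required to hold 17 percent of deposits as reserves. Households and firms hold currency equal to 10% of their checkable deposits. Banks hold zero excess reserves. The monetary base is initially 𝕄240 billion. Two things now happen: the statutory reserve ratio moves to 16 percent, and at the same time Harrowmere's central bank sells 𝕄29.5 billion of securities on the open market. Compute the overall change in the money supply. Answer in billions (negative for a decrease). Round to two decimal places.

Before: m₁ = (1 + 0.1) / (0.17 + 0.1) ≈ 4.074074, MB₁ = 240, so M₁ = 4.074074 × 240 ≈ 977.7778 billion.
After: m₂ = (1 + 0.1) / (0.16 + 0.1) ≈ 4.230769, MB₂ = 240 − 29.5 = 210.5, so M₂ = 4.230769 × 210.5 ≈ 890.5769 billion.
ΔM = M₂ − M₁ = 890.5769 − 977.7778 = -87.2009 billion.

-87.20 billion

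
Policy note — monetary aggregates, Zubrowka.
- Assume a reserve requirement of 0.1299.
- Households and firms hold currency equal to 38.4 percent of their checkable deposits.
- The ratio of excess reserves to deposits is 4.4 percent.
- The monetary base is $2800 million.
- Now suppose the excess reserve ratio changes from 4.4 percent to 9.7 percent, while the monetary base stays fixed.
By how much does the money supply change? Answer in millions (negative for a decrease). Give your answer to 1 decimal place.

-602.6 million

Initially m₁ = (1 + 0.384) / (0.1299 + 0.044 + 0.384) ≈ 2.480731, so M₁ = 2.480731 × 2800 = 6946.0468 million.
After the change m₂ = (1 + 0.384) / (0.1299 + 0.097 + 0.384) ≈ 2.265510, so M₂ = 2.265510 × 2800 = 6343.428 million.
ΔM = M₂ − M₁ = 6343.428 − 6946.0468 = -602.6188 million.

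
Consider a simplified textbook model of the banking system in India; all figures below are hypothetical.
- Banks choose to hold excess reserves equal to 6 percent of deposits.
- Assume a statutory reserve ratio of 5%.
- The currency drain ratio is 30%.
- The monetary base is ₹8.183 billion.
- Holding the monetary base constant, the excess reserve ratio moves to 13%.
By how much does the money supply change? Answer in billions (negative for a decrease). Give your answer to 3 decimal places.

-3.784 billion

Initially m₁ = (1 + 0.3) / (0.05 + 0.06 + 0.3) ≈ 3.17073, so M₁ = 3.17073 × 8.183 ≈ 25.9461 billion.
After the change m₂ = (1 + 0.3) / (0.05 + 0.13 + 0.3) ≈ 2.70833, so M₂ = 2.70833 × 8.183 ≈ 22.1623 billion.
ΔM = M₂ − M₁ = 22.1623 − 25.9461 = -3.7838 billion.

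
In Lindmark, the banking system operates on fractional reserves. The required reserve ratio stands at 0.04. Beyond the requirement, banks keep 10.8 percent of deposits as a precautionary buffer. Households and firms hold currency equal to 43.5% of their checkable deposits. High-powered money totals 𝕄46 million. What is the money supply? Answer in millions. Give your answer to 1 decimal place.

𝕄113.2 million

The money multiplier is m = (1 + c) / (rr + e + c) = (1 + 0.435) / (0.04 + 0.108 + 0.435) ≈ 2.4614.
So M = m × MB = 2.4614 × 46 = 113.2244 million.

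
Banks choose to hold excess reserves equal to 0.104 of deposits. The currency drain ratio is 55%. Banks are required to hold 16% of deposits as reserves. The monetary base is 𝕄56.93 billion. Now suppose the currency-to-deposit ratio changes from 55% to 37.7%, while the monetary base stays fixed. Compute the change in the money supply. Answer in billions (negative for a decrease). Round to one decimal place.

Initially m₁ = (1 + 0.55) / (0.16 + 0.104 + 0.55) ≈ 1.9042, so M₁ = 1.9042 × 56.93 ≈ 108.4061 billion.
After the change m₂ = (1 + 0.377) / (0.16 + 0.104 + 0.377) ≈ 2.1482, so M₂ = 2.1482 × 56.93 ≈ 122.297 billion.
ΔM = M₂ − M₁ = 122.297 − 108.4061 = 13.8909 billion.

𝕄13.9 billion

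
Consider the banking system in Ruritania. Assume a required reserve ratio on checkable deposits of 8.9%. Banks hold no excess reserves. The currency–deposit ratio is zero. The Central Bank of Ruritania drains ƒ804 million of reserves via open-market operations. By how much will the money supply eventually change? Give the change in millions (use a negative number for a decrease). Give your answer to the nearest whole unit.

The simple money multiplier is m = 1/rr = 1/0.089 ≈ 11.2360.
An open-market sale reduces the monetary base by 804 million, so ΔM = m × ΔMB = 11.2360 × (−804) = -9033.744 million.

-9034 million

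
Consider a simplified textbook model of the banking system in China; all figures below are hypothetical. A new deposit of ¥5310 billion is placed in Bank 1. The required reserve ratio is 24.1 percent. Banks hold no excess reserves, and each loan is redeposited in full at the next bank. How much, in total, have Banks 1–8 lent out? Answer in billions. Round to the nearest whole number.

¥14881 billion

Bank i lends (1 − rr)^i of the original deposit: Bank 1 lends 5310·0.7590 = 4030.2900, Bank 2 lends 5310·0.7590² ≈ 3058.9901, and so on.
Summing a geometric series: total = 5310·[0.7590·(1 − 0.7590^8) / (1 − 0.7590)] ≈ 14881.3484 billion.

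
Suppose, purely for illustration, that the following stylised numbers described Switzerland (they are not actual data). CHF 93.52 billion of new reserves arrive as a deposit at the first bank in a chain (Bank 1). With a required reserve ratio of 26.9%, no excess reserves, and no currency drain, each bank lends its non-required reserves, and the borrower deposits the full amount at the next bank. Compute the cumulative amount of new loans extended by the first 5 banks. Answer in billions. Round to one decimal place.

Bank i lends (1 − rr)^i of the original deposit: Bank 1 lends 93.52·0.7310 ≈ 68.3631, Bank 2 lends 93.52·0.7310² ≈ 49.9734, and so on.
Summing a geometric series: total = 93.52·[0.7310·(1 − 0.7310^5) / (1 − 0.7310)] ≈ 201.0915 billion.

CHF 201.1 billion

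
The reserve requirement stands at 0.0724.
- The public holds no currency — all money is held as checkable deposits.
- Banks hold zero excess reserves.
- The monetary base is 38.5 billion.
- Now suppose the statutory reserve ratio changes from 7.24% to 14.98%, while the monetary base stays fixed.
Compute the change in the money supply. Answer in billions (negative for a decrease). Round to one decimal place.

-274.8 billion

Initially m₁ = 1 / (0.0724) ≈ 13.8122, so M₁ = 13.8122 × 38.5 = 531.7697 billion.
After the change m₂ = 1 / (0.1498) ≈ 6.6756, so M₂ = 6.6756 × 38.5 = 257.0106 billion.
ΔM = M₂ − M₁ = 257.0106 − 531.7697 = -274.7591 billion.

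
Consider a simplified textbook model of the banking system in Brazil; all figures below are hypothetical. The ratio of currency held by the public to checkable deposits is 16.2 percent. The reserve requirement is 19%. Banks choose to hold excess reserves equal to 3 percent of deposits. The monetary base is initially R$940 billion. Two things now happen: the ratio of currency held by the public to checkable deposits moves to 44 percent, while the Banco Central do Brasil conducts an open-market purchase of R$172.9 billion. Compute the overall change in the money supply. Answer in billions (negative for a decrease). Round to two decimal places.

-431.23 billion

Before: m₁ = (1 + 0.162) / (0.19 + 0.03 + 0.162) ≈ 3.0418848, MB₁ = 940, so M₁ = 3.0418848 × 940 ≈ 2859.3717 billion.
After: m₂ = (1 + 0.44) / (0.19 + 0.03 + 0.44) ≈ 2.1818182, MB₂ = 940 + 172.9 = 1112.9, so M₂ = 2.1818182 × 1112.9 ≈ 2428.1455 billion.
ΔM = M₂ − M₁ = 2428.1455 − 2859.3717 = -431.2262 billion.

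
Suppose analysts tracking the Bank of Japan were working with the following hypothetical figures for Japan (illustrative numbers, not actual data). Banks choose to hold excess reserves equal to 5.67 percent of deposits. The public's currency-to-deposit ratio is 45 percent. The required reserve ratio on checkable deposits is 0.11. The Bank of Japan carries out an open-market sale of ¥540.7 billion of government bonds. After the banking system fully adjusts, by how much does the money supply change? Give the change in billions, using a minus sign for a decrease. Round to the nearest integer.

The money multiplier is m = (1 + c) / (rr + e + c) = (1 + 0.45) / (0.11 + 0.0567 + 0.45) ≈ 2.3512.
The sale removes 540.7 billion of base, so ΔM = m × ΔMB = 2.3512 × (−540.7) ≈ -1271.2938 billion.

-1271 billion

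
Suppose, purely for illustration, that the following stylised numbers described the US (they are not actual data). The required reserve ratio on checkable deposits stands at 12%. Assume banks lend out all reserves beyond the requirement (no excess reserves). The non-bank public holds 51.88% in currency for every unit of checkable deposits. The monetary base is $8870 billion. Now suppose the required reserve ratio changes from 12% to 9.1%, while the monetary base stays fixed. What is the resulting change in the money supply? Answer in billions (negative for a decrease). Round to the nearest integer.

$1003 billion

Initially m₁ = (1 + 0.5188) / (0.12 + 0.5188) ≈ 2.37758, so M₁ = 2.37758 × 8870 = 21089.1346 billion.
After the change m₂ = (1 + 0.5188) / (0.091 + 0.5188) ≈ 2.49065, so M₂ = 2.49065 × 8870 = 22092.0655 billion.
ΔM = M₂ − M₁ = 22092.0655 − 21089.1346 = 1002.9309 billion.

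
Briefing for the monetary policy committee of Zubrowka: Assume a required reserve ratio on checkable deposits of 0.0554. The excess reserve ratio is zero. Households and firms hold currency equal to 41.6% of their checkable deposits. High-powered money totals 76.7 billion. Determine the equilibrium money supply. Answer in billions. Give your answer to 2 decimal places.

The money multiplier is m = (1 + c) / (rr + c) = (1 + 0.416) / (0.0554 + 0.416) ≈ 3.00382.
So M = m × MB = 3.00382 × 76.7 ≈ 230.393 billion.

230.39 billion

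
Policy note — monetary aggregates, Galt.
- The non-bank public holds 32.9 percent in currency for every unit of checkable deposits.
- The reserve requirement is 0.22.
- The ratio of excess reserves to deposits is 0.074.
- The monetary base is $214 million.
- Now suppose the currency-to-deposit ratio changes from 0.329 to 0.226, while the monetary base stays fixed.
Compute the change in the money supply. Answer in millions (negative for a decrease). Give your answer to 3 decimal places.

Initially m₁ = (1 + 0.329) / (0.22 + 0.074 + 0.329) ≈ 2.1332263, so M₁ = 2.1332263 × 214 ≈ 456.5104 million.
After the change m₂ = (1 + 0.226) / (0.22 + 0.074 + 0.226) ≈ 2.3576923, so M₂ = 2.3576923 × 214 ≈ 504.5462 million.
ΔM = M₂ − M₁ = 504.5462 − 456.5104 = 48.0358 million.

$48.036 million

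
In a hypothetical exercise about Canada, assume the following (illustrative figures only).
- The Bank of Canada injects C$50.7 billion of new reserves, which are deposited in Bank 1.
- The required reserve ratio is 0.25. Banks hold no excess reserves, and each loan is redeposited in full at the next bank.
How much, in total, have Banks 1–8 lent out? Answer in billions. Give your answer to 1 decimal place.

C$136.9 billion

Bank i lends (1 − rr)^i of the original deposit: Bank 1 lends 50.7·0.7500 = 38.0250, Bank 2 lends 50.7·0.7500² ≈ 28.5188, and so on.
Summing a geometric series: total = 50.7·[0.7500·(1 − 0.7500^8) / (1 − 0.7500)] ≈ 136.8728 billion.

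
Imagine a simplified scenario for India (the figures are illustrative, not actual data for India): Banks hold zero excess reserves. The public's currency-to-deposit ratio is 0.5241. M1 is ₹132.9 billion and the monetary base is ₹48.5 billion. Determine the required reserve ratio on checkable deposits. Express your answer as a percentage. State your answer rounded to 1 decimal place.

Using m = M/MB = 132.9/48.5 ≈ 2.740206. Since m = (1 + c)/(c + rr + e), the denominator satisfies c + rr + e = (1 + c)/m = (1 + 0.5241) / 2.740206 ≈ 0.556199.
With c = 0.5241 and e = 0, the required reserve ratio on checkable deposits is 0.556199 − 0.5241 − 0 = 0.032099.

3.2%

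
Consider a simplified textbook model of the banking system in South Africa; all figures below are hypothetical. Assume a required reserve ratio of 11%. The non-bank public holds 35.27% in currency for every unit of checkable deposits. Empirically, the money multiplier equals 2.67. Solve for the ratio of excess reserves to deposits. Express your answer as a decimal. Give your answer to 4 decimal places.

Using m = 2.67. Since m = (1 + c)/(c + rr + e), the denominator satisfies c + rr + e = (1 + c)/m = (1 + 0.3527) / 2.67 ≈ 0.506629.
With c = 0.3527 and rr = 0.11, the ratio of excess reserves to deposits is 0.506629 − 0.3527 − 0.11 = 0.043929.

0.0439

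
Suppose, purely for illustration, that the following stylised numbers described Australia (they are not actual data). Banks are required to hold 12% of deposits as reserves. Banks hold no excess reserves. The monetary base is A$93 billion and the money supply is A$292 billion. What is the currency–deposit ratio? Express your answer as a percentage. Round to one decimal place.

Using m = M/MB = 292/93 ≈ 3.139785. From m = (1 + c)/(c + rr + e), rearranging gives 1 + c = m·(c + rr + e), so c·(1 − m) = m·(rr + e) − 1.
Hence c = [m·(rr + e) − 1]/(1 − m) = [3.139785 × (0.12 + 0) − 1] / (1 − 3.139785) ≈ 0.291256.

29.1%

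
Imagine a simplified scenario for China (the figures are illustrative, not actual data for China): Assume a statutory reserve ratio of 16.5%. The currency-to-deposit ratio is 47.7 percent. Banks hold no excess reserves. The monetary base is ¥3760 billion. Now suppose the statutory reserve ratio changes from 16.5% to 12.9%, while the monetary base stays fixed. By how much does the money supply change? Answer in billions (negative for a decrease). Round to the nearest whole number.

¥514 billion

Initially m₁ = (1 + 0.477) / (0.165 + 0.477) ≈ 2.30062, so M₁ = 2.30062 × 3760 = 8650.3312 billion.
After the change m₂ = (1 + 0.477) / (0.129 + 0.477) ≈ 2.43729, so M₂ = 2.43729 × 3760 = 9164.2104 billion.
ΔM = M₂ − M₁ = 9164.2104 − 8650.3312 = 513.8792 billion.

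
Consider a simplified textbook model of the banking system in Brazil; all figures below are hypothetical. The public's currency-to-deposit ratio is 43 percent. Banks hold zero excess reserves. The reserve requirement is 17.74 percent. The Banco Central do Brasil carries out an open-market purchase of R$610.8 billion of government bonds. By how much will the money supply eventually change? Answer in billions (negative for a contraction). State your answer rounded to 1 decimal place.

R$1438.0 billion

The money multiplier is m = (1 + c) / (rr + c) = (1 + 0.43) / (0.1774 + 0.43) ≈ 2.35430.
The purchase adds 610.8 billion of base, so ΔM = m × ΔMB = 2.35430 × (+610.8) ≈ 1438.0064 billion.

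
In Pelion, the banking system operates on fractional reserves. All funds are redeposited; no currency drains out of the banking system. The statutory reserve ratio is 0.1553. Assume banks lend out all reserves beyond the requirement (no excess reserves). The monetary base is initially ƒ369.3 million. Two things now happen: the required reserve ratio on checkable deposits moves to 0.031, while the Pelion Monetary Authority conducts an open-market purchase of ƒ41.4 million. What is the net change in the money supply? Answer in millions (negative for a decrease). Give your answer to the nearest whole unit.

ƒ10870 million

Before: m₁ = 1 / (0.1553) ≈ 6.4392, MB₁ = 369.3, so M₁ = 6.4392 × 369.3 ≈ 2377.9966 million.
After: m₂ = 1 / (0.031) ≈ 32.2581, MB₂ = 369.3 + 41.4 = 410.7, so M₂ = 32.2581 × 410.7 ≈ 13248.4017 million.
ΔM = M₂ − M₁ = 13248.4017 − 2377.9966 = 10870.4051 million.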